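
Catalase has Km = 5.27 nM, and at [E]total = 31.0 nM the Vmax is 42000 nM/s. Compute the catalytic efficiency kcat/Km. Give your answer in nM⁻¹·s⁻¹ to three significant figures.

kcat = Vmax/[E]total = 42000/31.0 = 1350 s⁻¹.
kcat/Km = 1350/5.27 = 257 nM⁻¹·s⁻¹.

257 nM⁻¹·s⁻¹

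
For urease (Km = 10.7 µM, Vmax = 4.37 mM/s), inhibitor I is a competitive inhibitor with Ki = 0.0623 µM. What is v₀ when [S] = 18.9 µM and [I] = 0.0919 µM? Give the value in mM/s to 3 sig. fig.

1.82 mM/s

α = 1 + [I]/Ki = 1 + 0.0919/0.0623 = 2.475.
For a competitive inhibitor, Vmax is unchanged and the apparent Km becomes α·Km: Km,app = 26.5 µM, Vmax,app = 4.37 mM/s.
v = Vmax,app·[S]/(Km,app + [S]) = 4.37 × 18.9/(26.5 + 18.9) = 1.82 mM/s.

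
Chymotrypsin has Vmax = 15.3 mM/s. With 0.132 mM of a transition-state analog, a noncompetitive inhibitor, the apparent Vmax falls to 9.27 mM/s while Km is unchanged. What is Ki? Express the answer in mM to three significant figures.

Noncompetitive: Vmax,app = Vmax/α with α = 1 + [I]/Ki.
α = Vmax/Vmax,app = 15.3/9.27 = 1.650.
Ki = [I]/(α − 1) = 0.132/0.6505 = 0.203 mM.

0.203 mM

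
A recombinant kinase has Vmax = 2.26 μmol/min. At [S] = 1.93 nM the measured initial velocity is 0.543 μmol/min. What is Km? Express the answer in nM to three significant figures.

6.10 nM

v/Vmax = 0.543/2.26 = 0.2403 = [S]/(Km+[S]).
So Km + [S] = [S]/0.2403 = 8.033 nM, giving Km = 8.033 − 1.93 = 6.10 nM.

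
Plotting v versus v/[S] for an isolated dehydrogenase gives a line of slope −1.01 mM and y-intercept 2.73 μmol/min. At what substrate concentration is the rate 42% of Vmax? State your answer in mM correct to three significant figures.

The Eadie–Hofstee slope gives Km = 1.01 mM (slope = −Km).
v/Vmax = [S]/(Km+[S]) = 0.42 ⇒ [S] = Km·0.42/(1−0.42) = 1.01 × 0.7241 = 0.731 mM.

0.731 mM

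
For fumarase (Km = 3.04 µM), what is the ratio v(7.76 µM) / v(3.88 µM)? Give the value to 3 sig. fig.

Since Vmax cancels, v₂/v₁ = [S]₂(Km+[S]₁) / [S]₁(Km+[S]₂).
= 7.76×(3.04+3.88) / (3.88×(3.04+7.76)) = 53.70/41.90 = 1.28.

1.28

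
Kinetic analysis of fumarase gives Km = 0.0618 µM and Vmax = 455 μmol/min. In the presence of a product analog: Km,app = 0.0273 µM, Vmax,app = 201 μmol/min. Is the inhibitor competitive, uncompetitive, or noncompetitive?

Both Km and Vmax decrease by the same factor (~2.26-fold) — characteristic of uncompetitive inhibition.

uncompetitive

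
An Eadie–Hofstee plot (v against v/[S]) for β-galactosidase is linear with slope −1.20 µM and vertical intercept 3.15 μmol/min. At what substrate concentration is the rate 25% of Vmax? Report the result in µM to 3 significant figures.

The Eadie–Hofstee slope gives Km = 1.20 µM (slope = −Km).
v/Vmax = [S]/(Km+[S]) = 0.25 ⇒ [S] = Km·0.25/(1−0.25) = 1.20 × 0.3333 = 0.400 µM.

0.400 µM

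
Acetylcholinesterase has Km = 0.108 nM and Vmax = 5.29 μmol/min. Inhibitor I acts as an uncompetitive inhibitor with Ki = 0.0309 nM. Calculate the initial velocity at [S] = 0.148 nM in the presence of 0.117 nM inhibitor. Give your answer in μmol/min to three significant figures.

α = 1 + [I]/Ki = 1 + 0.117/0.0309 = 4.786.
For an uncompetitive inhibitor, both parameters are divided by α, giving Vmax/α and Km/α: Km,app = 0.0226 nM, Vmax,app = 1.11 μmol/min.
v = Vmax,app·[S]/(Km,app + [S]) = 1.11 × 0.148/(0.0226 + 0.148) = 0.959 μmol/min.

0.959 μmol/min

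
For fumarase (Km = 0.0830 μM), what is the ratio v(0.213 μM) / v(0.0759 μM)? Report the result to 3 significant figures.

1.51

Since Vmax cancels, v₂/v₁ = [S]₂(Km+[S]₁) / [S]₁(Km+[S]₂).
= 0.213×(0.0830+0.0759) / (0.0759×(0.0830+0.213)) = 0.03385/0.02247 = 1.51.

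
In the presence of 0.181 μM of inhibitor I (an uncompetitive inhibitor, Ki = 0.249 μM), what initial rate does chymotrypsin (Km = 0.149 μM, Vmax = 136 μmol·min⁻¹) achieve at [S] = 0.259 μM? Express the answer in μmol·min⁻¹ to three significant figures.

59.1 μmol·min⁻¹

α = 1 + [I]/Ki = 1 + 0.181/0.249 = 1.727.
For an uncompetitive inhibitor, both parameters are divided by α, giving Vmax/α and Km/α: Km,app = 0.0863 μM, Vmax,app = 78.8 μmol·min⁻¹.
v = Vmax,app·[S]/(Km,app + [S]) = 78.8 × 0.259/(0.0863 + 0.259) = 59.1 μmol·min⁻¹.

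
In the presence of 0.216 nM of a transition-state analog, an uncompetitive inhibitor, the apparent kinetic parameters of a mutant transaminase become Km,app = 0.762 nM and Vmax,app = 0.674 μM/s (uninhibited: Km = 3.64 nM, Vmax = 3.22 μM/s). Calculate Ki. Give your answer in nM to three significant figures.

0.0572 nM

Uncompetitive: Vmax,app = Vmax/α (and Km,app = Km/α) with α = 1 + [I]/Ki.
α = Vmax/Vmax,app = 3.22/0.674 = 4.777.
Ki = [I]/(α − 1) = 0.216/3.777 = 0.0572 nM.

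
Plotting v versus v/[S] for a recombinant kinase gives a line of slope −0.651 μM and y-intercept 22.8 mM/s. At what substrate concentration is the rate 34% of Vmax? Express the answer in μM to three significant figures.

The Eadie–Hofstee slope gives Km = 0.651 μM (slope = −Km).
v/Vmax = [S]/(Km+[S]) = 0.34 ⇒ [S] = Km·0.34/(1−0.34) = 0.651 × 0.5152 = 0.335 μM.

0.335 μM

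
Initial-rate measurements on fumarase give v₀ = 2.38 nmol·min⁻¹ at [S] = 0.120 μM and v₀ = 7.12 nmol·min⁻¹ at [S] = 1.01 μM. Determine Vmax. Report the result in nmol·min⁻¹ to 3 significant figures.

From v = Vmax[S]/(Km+[S]), each point gives Vmax = v(Km+[S])/[S].
Equating: 2.38(Km+0.120)/0.120 = 7.12(Km+1.01)/1.01.
19.83·Km + 2.38 = 7.050·Km + 7.12, so (19.83 − 7.050)·Km = 7.12 − 2.38.
Km = 4.740/12.78 = 0.371 μM; then Vmax = 2.38(0.371+0.120)/0.120 = 9.73 nmol·min⁻¹.

9.73 nmol·min⁻¹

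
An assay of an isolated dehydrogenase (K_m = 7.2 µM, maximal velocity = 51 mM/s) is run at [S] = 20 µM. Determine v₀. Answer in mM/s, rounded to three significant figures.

37.5 mM/s

[S]/(Km+[S]) = 20/27.20 = 0.7353, the fractional saturation.
v = 0.7353 × Vmax = 0.7353 × 51 = 37.5 mM/s.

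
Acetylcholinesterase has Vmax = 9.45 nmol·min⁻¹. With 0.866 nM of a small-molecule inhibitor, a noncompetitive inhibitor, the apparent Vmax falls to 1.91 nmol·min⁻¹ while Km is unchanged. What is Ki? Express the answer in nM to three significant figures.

0.219 nM

Noncompetitive: Vmax,app = Vmax/α with α = 1 + [I]/Ki.
α = Vmax/Vmax,app = 9.45/1.91 = 4.948.
Since α = 1 + [I]/Ki, [I]/Ki = 4.948 − 1 = 3.948 and Ki = 0.866/3.948 = 0.219 nM.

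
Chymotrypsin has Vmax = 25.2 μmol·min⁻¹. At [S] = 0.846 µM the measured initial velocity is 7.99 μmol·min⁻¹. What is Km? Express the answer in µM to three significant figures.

1.82 µM

From v = Vmax[S]/(Km+[S]), Km = [S](Vmax − v)/v.
Km = 0.846 × (25.2 − 7.99) / 7.99 = 14.56/7.99 = 1.82 µM.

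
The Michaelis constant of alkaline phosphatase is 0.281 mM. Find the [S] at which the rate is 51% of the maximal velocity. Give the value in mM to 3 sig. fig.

0.292 mM

v/Vmax = [S]/(Km+[S]) = 0.51, so [S] = Km·0.51/(1 − 0.51) = 0.281 × 1.041.
[S] = 0.292 mM.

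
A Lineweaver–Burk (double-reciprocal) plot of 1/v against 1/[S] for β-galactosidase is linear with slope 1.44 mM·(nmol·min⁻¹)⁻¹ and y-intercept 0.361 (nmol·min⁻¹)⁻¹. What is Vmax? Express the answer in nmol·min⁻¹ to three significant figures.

The y-intercept of a Lineweaver–Burk plot equals 1/Vmax, so Vmax = 1/0.361 = 2.77 nmol·min⁻¹.

2.77 nmol·min⁻¹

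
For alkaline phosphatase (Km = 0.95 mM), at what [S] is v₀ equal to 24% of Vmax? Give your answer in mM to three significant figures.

v/Vmax = [S]/(Km+[S]) = 0.24, so [S] = Km·0.24/(1 − 0.24) = 0.95 × 0.3158.
[S] = 0.300 mM.

0.300 mM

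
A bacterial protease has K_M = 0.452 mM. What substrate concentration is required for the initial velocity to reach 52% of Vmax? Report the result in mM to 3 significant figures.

0.490 mM

v/Vmax = [S]/(Km+[S]) = 0.52, so [S] = Km·0.52/(1 − 0.52) = 0.452 × 1.083.
[S] = 0.490 mM.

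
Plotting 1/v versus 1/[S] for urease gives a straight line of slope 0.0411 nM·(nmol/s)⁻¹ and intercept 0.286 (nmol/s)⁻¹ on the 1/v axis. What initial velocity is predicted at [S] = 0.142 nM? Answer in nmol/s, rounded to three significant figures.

1.74 nmol/s

The y-intercept is 1/Vmax, so Vmax = 1/0.286 = 3.50 nmol/s.
The slope is Km/Vmax, so Km = 0.0411 × 3.50 = 0.144 nM.
Then v = 3.50 × 0.142/(0.144 + 0.142) = 1.74 nmol/s.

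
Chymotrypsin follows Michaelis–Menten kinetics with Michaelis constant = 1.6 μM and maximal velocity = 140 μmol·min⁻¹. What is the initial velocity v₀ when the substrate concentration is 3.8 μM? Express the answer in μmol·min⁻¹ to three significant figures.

98.5 μmol·min⁻¹

v = Vmax·[S]/(Km + [S]) = 140 × 3.8 / (1.6 + 3.8)
  = 532.0 / 5.400 = 98.5 μmol·min⁻¹.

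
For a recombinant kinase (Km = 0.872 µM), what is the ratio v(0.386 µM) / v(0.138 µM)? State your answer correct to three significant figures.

The fractional saturations are [S]/(Km+[S]) = 0.138/1.010 = 0.1366 and 0.386/1.258 = 0.3068.
v₂/v₁ is just their ratio: 0.3068/0.1366 = 2.25.

2.25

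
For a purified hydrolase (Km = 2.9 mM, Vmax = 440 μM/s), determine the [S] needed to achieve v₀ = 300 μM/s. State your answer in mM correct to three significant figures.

6.21 mM

The required fractional saturation is v/Vmax = 300/440 = 0.6818.
Then [S]/(Km+[S]) = 0.6818 ⇒ [S] = 2.9 × 0.6818/(1 − 0.6818) = 6.21 mM.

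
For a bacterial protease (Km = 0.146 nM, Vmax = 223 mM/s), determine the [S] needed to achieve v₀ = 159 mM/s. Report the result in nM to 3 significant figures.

The required fractional saturation is v/Vmax = 159/223 = 0.7130.
Then [S]/(Km+[S]) = 0.7130 ⇒ [S] = 0.146 × 0.7130/(1 − 0.7130) = 0.363 nM.

0.363 nM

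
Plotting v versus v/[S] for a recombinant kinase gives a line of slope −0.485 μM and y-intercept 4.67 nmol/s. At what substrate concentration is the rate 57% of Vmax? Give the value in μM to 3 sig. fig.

0.643 μM

The Eadie–Hofstee slope gives Km = 0.485 μM (slope = −Km).
v/Vmax = [S]/(Km+[S]) = 0.57 ⇒ [S] = Km·0.57/(1−0.57) = 0.485 × 1.326 = 0.643 μM.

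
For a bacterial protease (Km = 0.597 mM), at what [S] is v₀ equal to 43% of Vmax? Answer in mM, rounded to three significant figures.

0.450 mM

v/Vmax = [S]/(Km+[S]) = 0.43, so [S] = Km·0.43/(1 − 0.43) = 0.597 × 0.7544.
[S] = 0.450 mM.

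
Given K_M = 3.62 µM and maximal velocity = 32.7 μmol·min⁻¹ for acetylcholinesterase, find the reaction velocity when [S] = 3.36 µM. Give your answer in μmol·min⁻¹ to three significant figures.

15.7 μmol·min⁻¹

v = Vmax·[S]/(Km + [S]) = 32.7 × 3.36 / (3.62 + 3.36)
  = 109.9 / 6.980 = 15.7 μmol·min⁻¹.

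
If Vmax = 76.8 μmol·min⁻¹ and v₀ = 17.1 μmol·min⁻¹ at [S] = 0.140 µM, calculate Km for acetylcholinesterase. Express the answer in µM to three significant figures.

v/Vmax = 17.1/76.8 = 0.2227 = [S]/(Km+[S]).
So Km + [S] = [S]/0.2227 = 0.6288 µM, giving Km = 0.6288 − 0.140 = 0.489 µM.

0.489 µM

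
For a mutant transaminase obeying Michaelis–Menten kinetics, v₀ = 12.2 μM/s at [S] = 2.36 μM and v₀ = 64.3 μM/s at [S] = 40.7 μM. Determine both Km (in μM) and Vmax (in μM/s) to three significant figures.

In reciprocal form, 1/v = (Km/Vmax)·(1/[S]) + 1/Vmax. The two points give (1/[S], 1/v) = (0.4237, 0.08197) and (0.02457, 0.01555).
Slope = (0.08197 − 0.01555)/(0.4237 − 0.02457) = 0.1664; intercept = 0.08197 − 0.1664×0.4237 = 0.01146.
Vmax = 1/intercept = 87.2 μM/s; Km = slope × Vmax = 0.1664 × 87.2 = 14.5 μM.

Km = 14.5 μM; Vmax = 87.2 μM/s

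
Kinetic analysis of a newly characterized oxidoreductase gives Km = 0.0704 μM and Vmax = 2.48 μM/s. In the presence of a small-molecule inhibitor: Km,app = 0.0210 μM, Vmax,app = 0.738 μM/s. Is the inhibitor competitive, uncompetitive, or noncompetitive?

uncompetitive

Both Km and Vmax decrease by the same factor (~3.36-fold) — characteristic of uncompetitive inhibition.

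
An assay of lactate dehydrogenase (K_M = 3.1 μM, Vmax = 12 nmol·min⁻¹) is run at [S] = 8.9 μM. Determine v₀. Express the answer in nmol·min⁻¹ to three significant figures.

[S]/(Km+[S]) = 8.9/12.00 = 0.7417, the fractional saturation.
v = 0.7417 × Vmax = 0.7417 × 12 = 8.90 nmol·min⁻¹.

8.90 nmol·min⁻¹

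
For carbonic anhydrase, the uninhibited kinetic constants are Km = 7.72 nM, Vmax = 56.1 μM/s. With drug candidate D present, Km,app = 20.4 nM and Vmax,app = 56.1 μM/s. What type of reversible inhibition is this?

Km increases (7.72 → 20.4 nM) while Vmax is unchanged — the hallmark of competitive inhibition.

competitive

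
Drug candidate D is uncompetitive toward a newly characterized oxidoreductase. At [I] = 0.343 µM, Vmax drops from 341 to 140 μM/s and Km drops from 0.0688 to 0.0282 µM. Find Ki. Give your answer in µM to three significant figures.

Uncompetitive: Vmax,app = Vmax/α (and Km,app = Km/α) with α = 1 + [I]/Ki.
α = Vmax/Vmax,app = 341/140 = 2.436.
Ki = [I]/(α − 1) = 0.343/1.436 = 0.239 µM.

0.239 µM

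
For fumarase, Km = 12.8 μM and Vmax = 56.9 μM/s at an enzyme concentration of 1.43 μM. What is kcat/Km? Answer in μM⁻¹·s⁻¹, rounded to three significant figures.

kcat = Vmax/[E]total = 56.9/1.43 = 39.8 s⁻¹.
kcat/Km = 39.8/12.8 = 3.11 μM⁻¹·s⁻¹.

3.11 μM⁻¹·s⁻¹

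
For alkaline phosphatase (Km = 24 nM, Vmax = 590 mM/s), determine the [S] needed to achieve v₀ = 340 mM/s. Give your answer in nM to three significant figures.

32.6 nM

The required fractional saturation is v/Vmax = 340/590 = 0.5763.
Then [S]/(Km+[S]) = 0.5763 ⇒ [S] = 24 × 0.5763/(1 − 0.5763) = 32.6 nM.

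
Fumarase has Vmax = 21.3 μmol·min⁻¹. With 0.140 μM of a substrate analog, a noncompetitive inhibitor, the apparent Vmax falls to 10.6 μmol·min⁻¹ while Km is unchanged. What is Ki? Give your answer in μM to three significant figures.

Noncompetitive: Vmax,app = Vmax/α with α = 1 + [I]/Ki.
α = Vmax/Vmax,app = 21.3/10.6 = 2.009.
Ki = [I]/(α − 1) = 0.140/1.009 = 0.139 μM.

0.139 μM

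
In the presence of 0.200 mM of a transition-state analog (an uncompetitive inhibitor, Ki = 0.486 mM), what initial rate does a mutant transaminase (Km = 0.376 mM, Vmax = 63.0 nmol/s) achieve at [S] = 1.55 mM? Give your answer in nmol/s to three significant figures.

α = 1 + [I]/Ki = 1 + 0.200/0.486 = 1.412.
For an uncompetitive inhibitor, both parameters are divided by α, giving Vmax/α and Km/α: Km,app = 0.266 mM, Vmax,app = 44.6 nmol/s.
v = Vmax,app·[S]/(Km,app + [S]) = 44.6 × 1.55/(0.266 + 1.55) = 38.1 nmol/s.

38.1 nmol/s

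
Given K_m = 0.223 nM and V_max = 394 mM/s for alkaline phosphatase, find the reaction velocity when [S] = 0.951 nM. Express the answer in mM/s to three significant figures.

v = Vmax·[S]/(Km + [S]) = 394 × 0.951 / (0.223 + 0.951)
  = 374.7 / 1.174 = 319 mM/s.

319 mM/s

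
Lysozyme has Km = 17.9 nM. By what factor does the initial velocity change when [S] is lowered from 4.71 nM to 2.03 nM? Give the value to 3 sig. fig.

0.489

The fractional saturations are [S]/(Km+[S]) = 4.71/22.61 = 0.2083 and 2.03/19.93 = 0.1019.
v₂/v₁ is just their ratio: 0.1019/0.2083 = 0.489.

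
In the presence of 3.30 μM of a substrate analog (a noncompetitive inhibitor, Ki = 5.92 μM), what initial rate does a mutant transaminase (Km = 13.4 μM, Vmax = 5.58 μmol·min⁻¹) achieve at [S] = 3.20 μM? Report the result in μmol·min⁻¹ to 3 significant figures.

0.691 μmol·min⁻¹

With α = 1 + [I]/Ki = 1 + 3.30/5.92 = 1.557, the noncompetitive rate law is v = (Vmax/α)·[S] / (Km + [S]).
v = (5.58/1.557)×3.20 / (13.4 + 3.20) = 11.47/16.60 = 0.691 μmol·min⁻¹.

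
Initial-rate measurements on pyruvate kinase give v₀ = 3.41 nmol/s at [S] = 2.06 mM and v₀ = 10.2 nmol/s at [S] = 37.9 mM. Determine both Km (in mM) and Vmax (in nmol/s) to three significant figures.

Km = 4.90 mM; Vmax = 11.5 nmol/s

In reciprocal form, 1/v = (Km/Vmax)·(1/[S]) + 1/Vmax. The two points give (1/[S], 1/v) = (0.4854, 0.2933) and (0.02639, 0.09804).
Slope = (0.2933 − 0.09804)/(0.4854 − 0.02639) = 0.4253; intercept = 0.2933 − 0.4253×0.4854 = 0.08682.
Vmax = 1/intercept = 11.5 nmol/s; Km = slope × Vmax = 0.4253 × 11.5 = 4.90 mM.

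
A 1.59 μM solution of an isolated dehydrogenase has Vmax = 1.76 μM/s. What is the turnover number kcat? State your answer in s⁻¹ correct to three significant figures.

1.11 s⁻¹

kcat = Vmax/[E]total = 1.76 μM/s / 1.59 μM = 1.11 s⁻¹.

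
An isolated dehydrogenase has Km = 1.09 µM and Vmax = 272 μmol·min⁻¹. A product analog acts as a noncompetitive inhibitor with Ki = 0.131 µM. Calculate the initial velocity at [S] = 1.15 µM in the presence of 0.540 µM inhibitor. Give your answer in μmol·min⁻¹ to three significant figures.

27.3 μmol·min⁻¹

α = 1 + [I]/Ki = 1 + 0.540/0.131 = 5.122.
For a noncompetitive inhibitor, Vmax is reduced to Vmax/α while Km is unchanged: Km,app = 1.09 µM, Vmax,app = 53.1 μmol·min⁻¹.
v = Vmax,app·[S]/(Km,app + [S]) = 53.1 × 1.15/(1.09 + 1.15) = 27.3 μmol·min⁻¹.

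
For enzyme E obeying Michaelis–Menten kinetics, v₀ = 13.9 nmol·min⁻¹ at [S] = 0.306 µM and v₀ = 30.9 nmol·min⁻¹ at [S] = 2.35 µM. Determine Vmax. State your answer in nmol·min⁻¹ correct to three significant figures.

37.8 nmol·min⁻¹

In reciprocal form, 1/v = (Km/Vmax)·(1/[S]) + 1/Vmax. The two points give (1/[S], 1/v) = (3.268, 0.07194) and (0.4255, 0.03236).
Slope = (0.07194 − 0.03236)/(3.268 − 0.4255) = 0.01392; intercept = 0.07194 − 0.01392×3.268 = 0.02644.
Vmax = 1/intercept = 37.8 nmol·min⁻¹; Km = slope × Vmax = 0.01392 × 37.8 = 0.527 µM.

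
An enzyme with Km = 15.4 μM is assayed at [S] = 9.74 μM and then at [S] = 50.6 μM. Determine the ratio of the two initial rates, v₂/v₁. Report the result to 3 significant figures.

1.98

The fractional saturations are [S]/(Km+[S]) = 9.74/25.14 = 0.3874 and 50.6/66.00 = 0.7667.
v₂/v₁ is just their ratio: 0.7667/0.3874 = 1.98.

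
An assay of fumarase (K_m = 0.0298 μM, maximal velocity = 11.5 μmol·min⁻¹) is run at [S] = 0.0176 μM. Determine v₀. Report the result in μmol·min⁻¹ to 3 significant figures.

4.27 μmol·min⁻¹

[S]/(Km+[S]) = 0.0176/0.04740 = 0.3713, the fractional saturation.
v = 0.3713 × Vmax = 0.3713 × 11.5 = 4.27 μmol·min⁻¹.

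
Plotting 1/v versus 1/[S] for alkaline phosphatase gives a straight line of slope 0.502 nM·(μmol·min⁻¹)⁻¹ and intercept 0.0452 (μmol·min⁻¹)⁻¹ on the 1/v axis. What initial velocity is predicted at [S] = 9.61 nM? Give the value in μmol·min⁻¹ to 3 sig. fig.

10.3 μmol·min⁻¹

The y-intercept is 1/Vmax, so Vmax = 1/0.0452 = 22.1 μmol·min⁻¹.
The slope is Km/Vmax, so Km = 0.502 × 22.1 = 11.1 nM.
Then v = 22.1 × 9.61/(11.1 + 9.61) = 10.3 μmol·min⁻¹.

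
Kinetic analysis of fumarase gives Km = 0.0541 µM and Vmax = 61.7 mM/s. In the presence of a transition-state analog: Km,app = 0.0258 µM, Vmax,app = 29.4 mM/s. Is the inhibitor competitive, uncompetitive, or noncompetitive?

uncompetitive

Both Km and Vmax decrease by the same factor (~2.10-fold) — characteristic of uncompetitive inhibition.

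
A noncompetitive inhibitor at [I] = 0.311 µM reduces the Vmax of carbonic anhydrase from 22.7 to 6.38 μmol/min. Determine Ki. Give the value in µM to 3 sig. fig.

0.122 µM

Noncompetitive: Vmax,app = Vmax/α with α = 1 + [I]/Ki.
α = Vmax/Vmax,app = 22.7/6.38 = 3.558.
Since α = 1 + [I]/Ki, [I]/Ki = 3.558 − 1 = 2.558 and Ki = 0.311/2.558 = 0.122 µM.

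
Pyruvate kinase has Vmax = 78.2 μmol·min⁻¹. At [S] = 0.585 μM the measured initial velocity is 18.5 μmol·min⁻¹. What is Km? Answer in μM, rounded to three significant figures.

v/Vmax = 18.5/78.2 = 0.2366 = [S]/(Km+[S]).
So Km + [S] = [S]/0.2366 = 2.473 μM, giving Km = 2.473 − 0.585 = 1.89 μM.

1.89 μM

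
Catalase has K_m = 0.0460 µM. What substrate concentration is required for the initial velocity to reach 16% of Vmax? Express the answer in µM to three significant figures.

v/Vmax = [S]/(Km+[S]) = 0.16, so [S] = Km·0.16/(1 − 0.16) = 0.0460 × 0.1905.
[S] = 0.00876 µM.

0.00876 µM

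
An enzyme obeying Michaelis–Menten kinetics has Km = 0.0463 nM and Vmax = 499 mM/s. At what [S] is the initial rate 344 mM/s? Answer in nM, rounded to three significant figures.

0.103 nM

The required fractional saturation is v/Vmax = 344/499 = 0.6894.
Then [S]/(Km+[S]) = 0.6894 ⇒ [S] = 0.0463 × 0.6894/(1 − 0.6894) = 0.103 nM.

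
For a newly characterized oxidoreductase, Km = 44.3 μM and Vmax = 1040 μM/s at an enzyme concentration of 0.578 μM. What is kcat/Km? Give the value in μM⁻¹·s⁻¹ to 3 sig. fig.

40.6 μM⁻¹·s⁻¹

kcat = Vmax/[E]total = 1040/0.578 = 1800 s⁻¹.
kcat/Km = 1800/44.3 = 40.6 μM⁻¹·s⁻¹.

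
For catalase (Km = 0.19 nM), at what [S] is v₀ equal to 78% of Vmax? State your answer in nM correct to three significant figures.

v/Vmax = [S]/(Km+[S]) = 0.78, so [S] = Km·0.78/(1 − 0.78) = 0.19 × 3.545.
[S] = 0.674 nM.

0.674 nM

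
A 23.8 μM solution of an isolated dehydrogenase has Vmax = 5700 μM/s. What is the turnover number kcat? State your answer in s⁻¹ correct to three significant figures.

239 s⁻¹

kcat = Vmax/[E]total = 5700 μM/s / 23.8 μM = 239 s⁻¹.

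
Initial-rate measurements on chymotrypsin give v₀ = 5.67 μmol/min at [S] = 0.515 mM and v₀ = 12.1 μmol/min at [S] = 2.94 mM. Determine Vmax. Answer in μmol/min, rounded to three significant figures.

15.9 μmol/min

In reciprocal form, 1/v = (Km/Vmax)·(1/[S]) + 1/Vmax. The two points give (1/[S], 1/v) = (1.942, 0.1764) and (0.3401, 0.08264).
Slope = (0.1764 − 0.08264)/(1.942 − 0.3401) = 0.05852; intercept = 0.1764 − 0.05852×1.942 = 0.06274.
Vmax = 1/intercept = 15.9 μmol/min; Km = slope × Vmax = 0.05852 × 15.9 = 0.933 mM.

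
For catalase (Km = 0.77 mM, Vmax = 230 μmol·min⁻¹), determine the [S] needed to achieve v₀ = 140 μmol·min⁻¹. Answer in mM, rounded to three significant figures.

1.20 mM

The required fractional saturation is v/Vmax = 140/230 = 0.6087.
Then [S]/(Km+[S]) = 0.6087 ⇒ [S] = 0.77 × 0.6087/(1 − 0.6087) = 1.20 mM.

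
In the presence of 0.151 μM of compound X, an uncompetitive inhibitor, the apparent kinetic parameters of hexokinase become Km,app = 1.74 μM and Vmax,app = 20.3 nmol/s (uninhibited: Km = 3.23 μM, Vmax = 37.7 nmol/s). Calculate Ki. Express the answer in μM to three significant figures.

0.176 μM

Uncompetitive: Vmax,app = Vmax/α (and Km,app = Km/α) with α = 1 + [I]/Ki.
α = Vmax/Vmax,app = 37.7/20.3 = 1.857.
Since α = 1 + [I]/Ki, [I]/Ki = 1.857 − 1 = 0.8571 and Ki = 0.151/0.8571 = 0.176 μM.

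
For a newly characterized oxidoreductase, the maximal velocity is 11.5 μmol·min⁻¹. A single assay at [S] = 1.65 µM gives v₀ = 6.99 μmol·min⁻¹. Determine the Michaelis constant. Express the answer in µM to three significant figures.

From v = Vmax[S]/(Km+[S]), Km = [S](Vmax − v)/v.
Km = 1.65 × (11.5 − 6.99) / 6.99 = 7.442/6.99 = 1.06 µM.

1.06 µM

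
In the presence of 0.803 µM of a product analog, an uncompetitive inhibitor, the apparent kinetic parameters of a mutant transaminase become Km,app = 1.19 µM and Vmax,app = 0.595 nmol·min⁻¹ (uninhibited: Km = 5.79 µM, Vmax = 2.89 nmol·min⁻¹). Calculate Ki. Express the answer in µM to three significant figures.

0.208 µM

Uncompetitive: Vmax,app = Vmax/α (and Km,app = Km/α) with α = 1 + [I]/Ki.
α = Vmax/Vmax,app = 2.89/0.595 = 4.857.
Since α = 1 + [I]/Ki, [I]/Ki = 4.857 − 1 = 3.857 and Ki = 0.803/3.857 = 0.208 µM.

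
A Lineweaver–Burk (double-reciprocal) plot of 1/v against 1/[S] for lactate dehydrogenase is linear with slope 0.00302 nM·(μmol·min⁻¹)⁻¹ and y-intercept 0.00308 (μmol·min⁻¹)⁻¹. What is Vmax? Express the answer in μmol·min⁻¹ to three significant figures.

The y-intercept of a Lineweaver–Burk plot equals 1/Vmax, so Vmax = 1/0.00308 = 325 μmol·min⁻¹.

325 μmol·min⁻¹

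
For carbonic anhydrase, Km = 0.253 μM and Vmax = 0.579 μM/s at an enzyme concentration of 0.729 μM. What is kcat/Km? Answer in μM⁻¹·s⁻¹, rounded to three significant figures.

kcat = Vmax/[E]total = 0.579/0.729 = 0.794 s⁻¹.
kcat/Km = 0.794/0.253 = 3.14 μM⁻¹·s⁻¹.

3.14 μM⁻¹·s⁻¹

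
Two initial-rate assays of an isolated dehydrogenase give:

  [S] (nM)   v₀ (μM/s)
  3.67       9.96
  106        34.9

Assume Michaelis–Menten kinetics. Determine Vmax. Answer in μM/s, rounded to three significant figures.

In reciprocal form, 1/v = (Km/Vmax)·(1/[S]) + 1/Vmax. The two points give (1/[S], 1/v) = (0.2725, 0.1004) and (0.009434, 0.02865).
Slope = (0.1004 − 0.02865)/(0.2725 − 0.009434) = 0.2728; intercept = 0.1004 − 0.2728×0.2725 = 0.02608.
Vmax = 1/intercept = 38.3 μM/s; Km = slope × Vmax = 0.2728 × 38.3 = 10.5 nM.

38.3 μM/s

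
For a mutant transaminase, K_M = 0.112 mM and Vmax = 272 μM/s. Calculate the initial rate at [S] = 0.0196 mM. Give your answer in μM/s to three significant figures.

v = Vmax·[S]/(Km + [S]) = 272 × 0.0196 / (0.112 + 0.0196)
  = 5.331 / 0.1316 = 40.5 μM/s.

40.5 μM/s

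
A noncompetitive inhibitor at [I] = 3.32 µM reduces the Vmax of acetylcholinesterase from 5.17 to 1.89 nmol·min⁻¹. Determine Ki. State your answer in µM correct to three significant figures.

Noncompetitive: Vmax,app = Vmax/α with α = 1 + [I]/Ki.
α = Vmax/Vmax,app = 5.17/1.89 = 2.735.
Since α = 1 + [I]/Ki, [I]/Ki = 2.735 − 1 = 1.735 and Ki = 3.32/1.735 = 1.91 µM.

1.91 µM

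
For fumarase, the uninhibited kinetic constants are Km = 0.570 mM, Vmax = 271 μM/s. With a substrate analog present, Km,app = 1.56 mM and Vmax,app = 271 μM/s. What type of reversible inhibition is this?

competitive

Km increases (0.570 → 1.56 mM) while Vmax is unchanged — the hallmark of competitive inhibition.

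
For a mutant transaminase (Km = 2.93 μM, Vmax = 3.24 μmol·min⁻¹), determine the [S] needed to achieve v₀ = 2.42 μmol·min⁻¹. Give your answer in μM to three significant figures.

8.65 μM

The required fractional saturation is v/Vmax = 2.42/3.24 = 0.7469.
Then [S]/(Km+[S]) = 0.7469 ⇒ [S] = 2.93 × 0.7469/(1 − 0.7469) = 8.65 μM.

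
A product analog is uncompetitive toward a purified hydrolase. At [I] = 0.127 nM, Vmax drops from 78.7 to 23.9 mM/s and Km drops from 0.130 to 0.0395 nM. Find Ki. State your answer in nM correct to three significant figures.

Uncompetitive: Vmax,app = Vmax/α (and Km,app = Km/α) with α = 1 + [I]/Ki.
α = Vmax/Vmax,app = 78.7/23.9 = 3.293.
Ki = [I]/(α − 1) = 0.127/2.293 = 0.0554 nM.

0.0554 nM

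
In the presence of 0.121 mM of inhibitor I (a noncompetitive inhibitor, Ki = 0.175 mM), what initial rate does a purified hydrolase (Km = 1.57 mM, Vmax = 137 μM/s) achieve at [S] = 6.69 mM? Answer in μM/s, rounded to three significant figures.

With α = 1 + [I]/Ki = 1 + 0.121/0.175 = 1.691, the noncompetitive rate law is v = (Vmax/α)·[S] / (Km + [S]).
v = (137/1.691)×6.69 / (1.57 + 6.69) = 541.9/8.260 = 65.6 μM/s.

65.6 μM/s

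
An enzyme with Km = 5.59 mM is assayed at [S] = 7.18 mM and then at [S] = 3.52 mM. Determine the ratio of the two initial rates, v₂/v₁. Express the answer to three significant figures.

0.687

Since Vmax cancels, v₂/v₁ = [S]₂(Km+[S]₁) / [S]₁(Km+[S]₂).
= 3.52×(5.59+7.18) / (7.18×(5.59+3.52)) = 44.95/65.41 = 0.687.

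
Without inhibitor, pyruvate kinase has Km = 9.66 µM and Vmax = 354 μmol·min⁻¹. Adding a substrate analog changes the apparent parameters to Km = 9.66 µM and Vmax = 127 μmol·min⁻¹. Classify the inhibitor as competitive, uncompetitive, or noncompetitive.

Vmax decreases (354 → 127 μmol·min⁻¹) while Km is unchanged — pure noncompetitive inhibition.

noncompetitive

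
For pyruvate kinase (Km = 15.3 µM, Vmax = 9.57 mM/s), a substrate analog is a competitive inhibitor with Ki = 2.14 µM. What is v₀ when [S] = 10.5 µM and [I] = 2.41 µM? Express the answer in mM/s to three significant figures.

2.34 mM/s

α = 1 + [I]/Ki = 1 + 2.41/2.14 = 2.126.
For a competitive inhibitor, Vmax is unchanged and the apparent Km becomes α·Km: Km,app = 32.5 µM, Vmax,app = 9.57 mM/s.
v = Vmax,app·[S]/(Km,app + [S]) = 9.57 × 10.5/(32.5 + 10.5) = 2.34 mM/s.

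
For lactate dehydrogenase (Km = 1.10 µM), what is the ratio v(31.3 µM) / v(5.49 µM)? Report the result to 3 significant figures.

The fractional saturations are [S]/(Km+[S]) = 5.49/6.590 = 0.8331 and 31.3/32.40 = 0.9660.
v₂/v₁ is just their ratio: 0.9660/0.8331 = 1.16.

1.16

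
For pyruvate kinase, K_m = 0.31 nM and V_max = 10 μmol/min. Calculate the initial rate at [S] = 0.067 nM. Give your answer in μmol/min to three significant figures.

v = Vmax·[S]/(Km + [S]) = 10 × 0.067 / (0.31 + 0.067)
  = 0.6700 / 0.3770 = 1.78 μmol/min.

1.78 μmol/min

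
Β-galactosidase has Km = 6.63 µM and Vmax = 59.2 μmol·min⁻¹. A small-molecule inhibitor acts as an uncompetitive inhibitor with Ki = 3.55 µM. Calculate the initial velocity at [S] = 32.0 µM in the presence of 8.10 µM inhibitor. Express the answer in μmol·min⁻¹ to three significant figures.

17.0 μmol·min⁻¹

α = 1 + [I]/Ki = 1 + 8.10/3.55 = 3.282.
For an uncompetitive inhibitor, both parameters are divided by α, giving Vmax/α and Km/α: Km,app = 2.02 µM, Vmax,app = 18.0 μmol·min⁻¹.
v = Vmax,app·[S]/(Km,app + [S]) = 18.0 × 32.0/(2.02 + 32.0) = 17.0 μmol·min⁻¹.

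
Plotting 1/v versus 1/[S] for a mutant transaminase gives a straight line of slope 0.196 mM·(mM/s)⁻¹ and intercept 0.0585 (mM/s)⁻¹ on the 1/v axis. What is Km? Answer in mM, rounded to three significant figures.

y-intercept = 1/Vmax ⇒ Vmax = 17.1 mM/s; slope = Km/Vmax ⇒ Km = slope × Vmax.
Km = 0.196 × 17.1 = 3.35 mM.

3.35 mM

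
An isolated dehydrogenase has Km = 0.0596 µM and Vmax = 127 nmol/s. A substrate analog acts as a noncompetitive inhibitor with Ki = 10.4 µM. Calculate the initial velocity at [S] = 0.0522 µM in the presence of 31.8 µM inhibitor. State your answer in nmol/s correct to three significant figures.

With α = 1 + [I]/Ki = 1 + 31.8/10.4 = 4.058, the noncompetitive rate law is v = (Vmax/α)·[S] / (Km + [S]).
v = (127/4.058)×0.0522 / (0.0596 + 0.0522) = 1.634/0.1118 = 14.6 nmol/s.

14.6 nmol/s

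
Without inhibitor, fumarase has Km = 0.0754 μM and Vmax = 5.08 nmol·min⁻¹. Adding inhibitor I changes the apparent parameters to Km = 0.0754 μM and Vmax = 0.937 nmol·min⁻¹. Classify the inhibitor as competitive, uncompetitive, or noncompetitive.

noncompetitive

Vmax decreases (5.08 → 0.937 nmol·min⁻¹) while Km is unchanged — pure noncompetitive inhibition.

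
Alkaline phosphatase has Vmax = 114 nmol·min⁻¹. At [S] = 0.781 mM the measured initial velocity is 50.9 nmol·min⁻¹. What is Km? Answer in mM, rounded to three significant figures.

From v = Vmax[S]/(Km+[S]), Km = [S](Vmax − v)/v.
Km = 0.781 × (114 − 50.9) / 50.9 = 49.28/50.9 = 0.968 mM.

0.968 mM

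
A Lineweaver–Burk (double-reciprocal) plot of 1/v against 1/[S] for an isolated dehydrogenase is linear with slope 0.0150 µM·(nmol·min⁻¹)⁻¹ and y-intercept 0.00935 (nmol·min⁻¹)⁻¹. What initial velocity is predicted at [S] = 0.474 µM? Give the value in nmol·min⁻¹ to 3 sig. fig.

The y-intercept is 1/Vmax, so Vmax = 1/0.00935 = 107 nmol·min⁻¹.
The slope is Km/Vmax, so Km = 0.0150 × 107 = 1.60 µM.
Then v = 107 × 0.474/(1.60 + 0.474) = 24.4 nmol·min⁻¹.

24.4 nmol·min⁻¹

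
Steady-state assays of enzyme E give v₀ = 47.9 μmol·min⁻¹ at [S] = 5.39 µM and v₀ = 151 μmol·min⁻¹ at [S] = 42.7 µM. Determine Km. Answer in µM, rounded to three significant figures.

19.3 µM

From v = Vmax[S]/(Km+[S]), each point gives Vmax = v(Km+[S])/[S].
Equating: 47.9(Km+5.39)/5.39 = 151(Km+42.7)/42.7.
8.887·Km + 47.9 = 3.536·Km + 151, so (8.887 − 3.536)·Km = 151 − 47.9.
Km = 103.1/5.351 = 19.3 µM; then Vmax = 47.9(19.3+5.39)/5.39 = 219 μmol·min⁻¹.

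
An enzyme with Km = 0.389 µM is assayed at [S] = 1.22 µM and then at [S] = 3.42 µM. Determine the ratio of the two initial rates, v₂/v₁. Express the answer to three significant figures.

1.18

The fractional saturations are [S]/(Km+[S]) = 1.22/1.609 = 0.7582 and 3.42/3.809 = 0.8979.
v₂/v₁ is just their ratio: 0.8979/0.7582 = 1.18.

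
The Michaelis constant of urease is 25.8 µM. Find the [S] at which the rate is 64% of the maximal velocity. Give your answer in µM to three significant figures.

v/Vmax = [S]/(Km+[S]) = 0.64, so [S] = Km·0.64/(1 − 0.64) = 25.8 × 1.778.
[S] = 45.9 µM.

45.9 µM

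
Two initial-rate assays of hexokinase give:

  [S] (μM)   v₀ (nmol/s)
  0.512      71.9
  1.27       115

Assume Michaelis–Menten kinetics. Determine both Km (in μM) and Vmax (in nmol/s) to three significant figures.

From v = Vmax[S]/(Km+[S]), each point gives Vmax = v(Km+[S])/[S].
Equating: 71.9(Km+0.512)/0.512 = 115(Km+1.27)/1.27.
140.4·Km + 71.9 = 90.55·Km + 115, so (140.4 − 90.55)·Km = 115 − 71.9.
Km = 43.10/49.88 = 0.864 μM; then Vmax = 71.9(0.864+0.512)/0.512 = 193 nmol/s.

Km = 0.864 μM; Vmax = 193 nmol/s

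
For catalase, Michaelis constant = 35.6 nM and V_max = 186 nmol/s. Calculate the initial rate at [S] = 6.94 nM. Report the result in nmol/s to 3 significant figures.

30.3 nmol/s

[S]/(Km+[S]) = 6.94/42.54 = 0.1631, the fractional saturation.
v = 0.1631 × Vmax = 0.1631 × 186 = 30.3 nmol/s.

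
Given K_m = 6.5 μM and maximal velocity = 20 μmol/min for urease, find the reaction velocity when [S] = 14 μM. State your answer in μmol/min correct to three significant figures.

13.7 μmol/min

v = Vmax·[S]/(Km + [S]) = 20 × 14 / (6.5 + 14)
  = 280.0 / 20.50 = 13.7 μmol/min.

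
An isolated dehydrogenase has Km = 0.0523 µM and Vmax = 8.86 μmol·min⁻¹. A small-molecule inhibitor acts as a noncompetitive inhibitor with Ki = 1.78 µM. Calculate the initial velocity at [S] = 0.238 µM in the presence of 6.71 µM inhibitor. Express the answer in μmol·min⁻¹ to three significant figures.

α = 1 + [I]/Ki = 1 + 6.71/1.78 = 4.770.
For a noncompetitive inhibitor, Vmax is reduced to Vmax/α while Km is unchanged: Km,app = 0.0523 µM, Vmax,app = 1.86 μmol·min⁻¹.
v = Vmax,app·[S]/(Km,app + [S]) = 1.86 × 0.238/(0.0523 + 0.238) = 1.52 μmol·min⁻¹.

1.52 μmol·min⁻¹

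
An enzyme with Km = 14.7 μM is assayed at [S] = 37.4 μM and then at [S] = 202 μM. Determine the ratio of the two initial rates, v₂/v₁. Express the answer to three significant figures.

Since Vmax cancels, v₂/v₁ = [S]₂(Km+[S]₁) / [S]₁(Km+[S]₂).
= 202×(14.7+37.4) / (37.4×(14.7+202)) = 10520/8105 = 1.30.

1.30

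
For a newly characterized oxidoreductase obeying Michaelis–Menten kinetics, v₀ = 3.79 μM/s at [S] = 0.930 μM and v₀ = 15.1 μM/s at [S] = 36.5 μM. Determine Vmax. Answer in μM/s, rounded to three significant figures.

16.4 μM/s

In reciprocal form, 1/v = (Km/Vmax)·(1/[S]) + 1/Vmax. The two points give (1/[S], 1/v) = (1.075, 0.2639) and (0.02740, 0.06623).
Slope = (0.2639 − 0.06623)/(1.075 − 0.02740) = 0.1886; intercept = 0.2639 − 0.1886×1.075 = 0.06106.
Vmax = 1/intercept = 16.4 μM/s; Km = slope × Vmax = 0.1886 × 16.4 = 3.09 μM.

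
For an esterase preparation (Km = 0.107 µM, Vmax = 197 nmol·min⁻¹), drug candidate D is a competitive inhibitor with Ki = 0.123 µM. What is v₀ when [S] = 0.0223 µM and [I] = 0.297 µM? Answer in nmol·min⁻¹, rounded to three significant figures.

α = 1 + [I]/Ki = 1 + 0.297/0.123 = 3.415.
For a competitive inhibitor, Vmax is unchanged and the apparent Km becomes α·Km: Km,app = 0.365 µM, Vmax,app = 197 nmol·min⁻¹.
v = Vmax,app·[S]/(Km,app + [S]) = 197 × 0.0223/(0.365 + 0.0223) = 11.3 nmol·min⁻¹.

11.3 nmol·min⁻¹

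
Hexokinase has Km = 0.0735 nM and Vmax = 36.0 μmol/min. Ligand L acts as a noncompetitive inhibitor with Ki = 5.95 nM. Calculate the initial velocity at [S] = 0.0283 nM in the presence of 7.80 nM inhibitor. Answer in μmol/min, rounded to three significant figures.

α = 1 + [I]/Ki = 1 + 7.80/5.95 = 2.311.
For a noncompetitive inhibitor, Vmax is reduced to Vmax/α while Km is unchanged: Km,app = 0.0735 nM, Vmax,app = 15.6 μmol/min.
v = Vmax,app·[S]/(Km,app + [S]) = 15.6 × 0.0283/(0.0735 + 0.0283) = 4.33 μmol/min.

4.33 μmol/min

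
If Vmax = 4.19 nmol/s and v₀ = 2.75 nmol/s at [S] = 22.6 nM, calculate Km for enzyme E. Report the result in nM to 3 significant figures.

From v = Vmax[S]/(Km+[S]), Km = [S](Vmax − v)/v.
Km = 22.6 × (4.19 − 2.75) / 2.75 = 32.54/2.75 = 11.8 nM.

11.8 nM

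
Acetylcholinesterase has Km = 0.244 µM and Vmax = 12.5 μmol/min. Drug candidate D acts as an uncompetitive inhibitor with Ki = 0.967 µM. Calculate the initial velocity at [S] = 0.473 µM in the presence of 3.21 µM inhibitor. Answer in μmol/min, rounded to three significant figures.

2.59 μmol/min

α = 1 + [I]/Ki = 1 + 3.21/0.967 = 4.320.
For an uncompetitive inhibitor, both parameters are divided by α, giving Vmax/α and Km/α: Km,app = 0.0565 µM, Vmax,app = 2.89 μmol/min.
v = Vmax,app·[S]/(Km,app + [S]) = 2.89 × 0.473/(0.0565 + 0.473) = 2.59 μmol/min.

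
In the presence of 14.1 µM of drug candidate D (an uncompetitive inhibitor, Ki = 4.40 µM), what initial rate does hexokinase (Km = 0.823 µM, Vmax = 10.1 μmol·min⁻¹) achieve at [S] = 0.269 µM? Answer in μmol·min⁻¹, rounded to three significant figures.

With α = 1 + [I]/Ki = 1 + 14.1/4.40 = 4.205, the uncompetitive rate law is v = (Vmax/α)·[S] / (Km/α + [S]).
v = (10.1/4.205)×0.269 / (0.823/4.205 + 0.269) = 0.6462/0.4647 = 1.39 μmol·min⁻¹.

1.39 μmol·min⁻¹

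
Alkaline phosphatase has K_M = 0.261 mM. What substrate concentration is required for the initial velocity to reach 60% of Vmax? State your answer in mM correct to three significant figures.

v/Vmax = [S]/(Km+[S]) = 0.6, so [S] = Km·0.6/(1 − 0.6) = 0.261 × 1.500.
[S] = 0.391 mM.

0.391 mM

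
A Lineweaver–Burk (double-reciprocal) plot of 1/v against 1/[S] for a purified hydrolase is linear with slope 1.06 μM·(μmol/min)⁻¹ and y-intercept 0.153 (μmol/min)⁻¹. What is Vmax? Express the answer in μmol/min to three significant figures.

6.54 μmol/min

The y-intercept of a Lineweaver–Burk plot equals 1/Vmax, so Vmax = 1/0.153 = 6.54 μmol/min.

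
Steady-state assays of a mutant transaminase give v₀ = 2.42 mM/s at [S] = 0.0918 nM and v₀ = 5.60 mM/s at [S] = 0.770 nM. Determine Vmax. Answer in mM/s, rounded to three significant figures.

In reciprocal form, 1/v = (Km/Vmax)·(1/[S]) + 1/Vmax. The two points give (1/[S], 1/v) = (10.89, 0.4132) and (1.299, 0.1786).
Slope = (0.4132 − 0.1786)/(10.89 − 1.299) = 0.02446; intercept = 0.4132 − 0.02446×10.89 = 0.1468.
Vmax = 1/intercept = 6.81 mM/s; Km = slope × Vmax = 0.02446 × 6.81 = 0.167 nM.

6.81 mM/s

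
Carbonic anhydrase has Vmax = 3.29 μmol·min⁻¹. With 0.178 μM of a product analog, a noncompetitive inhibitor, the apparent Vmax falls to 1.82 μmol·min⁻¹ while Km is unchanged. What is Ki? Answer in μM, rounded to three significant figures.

Noncompetitive: Vmax,app = Vmax/α with α = 1 + [I]/Ki.
α = Vmax/Vmax,app = 3.29/1.82 = 1.808.
Ki = [I]/(α − 1) = 0.178/0.8077 = 0.220 μM.

0.220 μM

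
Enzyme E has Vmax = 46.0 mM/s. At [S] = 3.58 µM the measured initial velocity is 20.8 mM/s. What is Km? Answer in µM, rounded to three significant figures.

4.34 µM

v/Vmax = 20.8/46.0 = 0.4522 = [S]/(Km+[S]).
So Km + [S] = [S]/0.4522 = 7.917 µM, giving Km = 7.917 − 3.58 = 4.34 µM.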